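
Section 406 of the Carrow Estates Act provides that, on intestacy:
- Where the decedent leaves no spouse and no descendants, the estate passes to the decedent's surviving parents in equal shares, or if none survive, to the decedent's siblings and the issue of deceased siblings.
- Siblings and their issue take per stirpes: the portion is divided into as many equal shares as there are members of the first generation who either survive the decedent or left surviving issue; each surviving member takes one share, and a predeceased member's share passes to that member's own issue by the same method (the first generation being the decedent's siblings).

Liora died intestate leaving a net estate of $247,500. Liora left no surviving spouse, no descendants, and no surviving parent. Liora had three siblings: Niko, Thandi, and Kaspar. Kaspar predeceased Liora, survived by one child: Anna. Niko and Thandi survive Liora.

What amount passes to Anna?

The entire $247,500 passes to the siblings and their issue.
That amount ($247,500) is divided into 3 shares of $82,500: Niko and Thandi each take $82,500; Kaspar's $82,500 share passes to Kaspar's issue.
Kaspar's share ($82,500) passes entirely to Anna.

Anna receives $82,500.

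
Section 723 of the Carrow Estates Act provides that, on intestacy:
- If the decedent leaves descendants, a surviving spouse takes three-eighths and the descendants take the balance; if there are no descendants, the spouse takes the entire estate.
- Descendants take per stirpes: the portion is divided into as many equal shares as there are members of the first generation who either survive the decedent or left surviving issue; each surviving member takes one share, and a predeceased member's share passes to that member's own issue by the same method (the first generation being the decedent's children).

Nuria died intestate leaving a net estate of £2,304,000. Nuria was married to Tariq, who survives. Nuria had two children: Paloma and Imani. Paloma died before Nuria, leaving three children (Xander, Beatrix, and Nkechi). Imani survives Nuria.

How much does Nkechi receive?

Tariq takes three-eighths of £2,304,000 = £864,000. The remaining £1,440,000 passes to the descendants.
The descendants' portion (£1,440,000) is divided into 2 shares of £720,000: Imani takes £720,000; Paloma's £720,000 share passes to Paloma's issue.
Paloma's share (£720,000) is divided into 3 shares of £240,000: Xander, Beatrix, and Nkechi each take £240,000.

Nkechi receives £240,000.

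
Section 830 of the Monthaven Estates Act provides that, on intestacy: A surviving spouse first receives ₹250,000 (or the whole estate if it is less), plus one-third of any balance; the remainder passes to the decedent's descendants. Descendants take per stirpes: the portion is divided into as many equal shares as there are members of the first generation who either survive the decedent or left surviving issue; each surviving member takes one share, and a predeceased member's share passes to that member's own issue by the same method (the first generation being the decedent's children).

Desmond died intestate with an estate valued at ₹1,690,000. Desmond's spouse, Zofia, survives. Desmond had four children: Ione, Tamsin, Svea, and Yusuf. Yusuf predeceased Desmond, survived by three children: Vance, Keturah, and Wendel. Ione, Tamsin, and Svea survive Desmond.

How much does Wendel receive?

Zofia first takes ₹250,000, leaving a balance of ₹1,440,000. Zofia then takes one-third of the balance (₹480,000), for a total of ₹730,000. The remaining ₹960,000 passes to the descendants.
The descendants' portion (₹960,000) is divided into 4 shares of ₹240,000: Ione, Tamsin, and Svea each take ₹240,000; Yusuf's ₹240,000 share passes to Yusuf's issue.
Yusuf's share (₹240,000) is divided into 3 shares of ₹80,000: Vance, Keturah, and Wendel each take ₹80,000.

Wendel receives ₹80,000.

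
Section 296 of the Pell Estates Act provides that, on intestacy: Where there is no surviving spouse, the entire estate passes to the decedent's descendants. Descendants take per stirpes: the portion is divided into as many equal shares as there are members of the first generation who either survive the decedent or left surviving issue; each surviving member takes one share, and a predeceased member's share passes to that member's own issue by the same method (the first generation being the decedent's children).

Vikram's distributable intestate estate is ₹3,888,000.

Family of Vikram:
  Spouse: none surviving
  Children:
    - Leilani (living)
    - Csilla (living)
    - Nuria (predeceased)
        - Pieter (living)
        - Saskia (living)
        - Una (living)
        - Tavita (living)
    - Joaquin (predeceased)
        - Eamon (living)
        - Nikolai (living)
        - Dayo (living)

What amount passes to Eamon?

The entire ₹3,888,000 passes to the descendants.
That amount (₹3,888,000) is divided into 4 shares of ₹972,000: Leilani and Csilla each take ₹972,000; Nuria's ₹972,000 share passes to Nuria's issue; Joaquin's ₹972,000 share passes to Joaquin's issue.
Nuria's share (₹972,000) is divided into 4 shares of ₹243,000: Pieter, Saskia, Una, and Tavita each take ₹243,000.
Joaquin's share (₹972,000) is divided into 3 shares of ₹324,000: Eamon, Nikolai, and Dayo each take ₹324,000.

Eamon receives ₹324,000.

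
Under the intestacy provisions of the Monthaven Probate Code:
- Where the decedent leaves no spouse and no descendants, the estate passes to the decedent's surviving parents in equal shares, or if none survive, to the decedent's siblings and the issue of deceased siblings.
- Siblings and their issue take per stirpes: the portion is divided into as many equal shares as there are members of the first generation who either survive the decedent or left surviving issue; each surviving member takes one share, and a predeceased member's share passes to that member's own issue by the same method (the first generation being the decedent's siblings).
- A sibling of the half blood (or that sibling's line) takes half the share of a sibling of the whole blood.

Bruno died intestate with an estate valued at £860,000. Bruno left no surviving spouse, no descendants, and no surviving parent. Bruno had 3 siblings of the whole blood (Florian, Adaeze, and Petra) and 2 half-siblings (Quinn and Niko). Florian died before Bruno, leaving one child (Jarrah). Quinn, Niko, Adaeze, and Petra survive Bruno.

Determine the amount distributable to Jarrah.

Jarrah receives £215,000.

The entire £860,000 passes to the siblings and their issue.
Counting each half-blood sibling's line as half a unit, there are 4 units in £860,000, so one unit is £215,000. Whole-blood lines (Florian, Adaeze, and Petra) take £215,000 each; half-blood lines (Quinn and Niko) take £107,500 each.
Florian's share (£215,000) passes entirely to Jarrah.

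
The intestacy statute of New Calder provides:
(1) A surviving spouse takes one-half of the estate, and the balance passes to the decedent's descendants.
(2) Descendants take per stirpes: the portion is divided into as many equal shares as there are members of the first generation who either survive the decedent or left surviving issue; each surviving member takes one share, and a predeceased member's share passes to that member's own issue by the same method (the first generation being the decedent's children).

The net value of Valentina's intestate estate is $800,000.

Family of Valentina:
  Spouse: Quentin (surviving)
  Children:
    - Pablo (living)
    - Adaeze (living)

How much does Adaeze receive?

Quentin takes one-half of $800,000 = $400,000. The remaining $400,000 passes to the descendants.
The descendants' portion ($400,000) is divided into 2 shares of $200,000: Pablo and Adaeze each take $200,000.

Adaeze receives $200,000.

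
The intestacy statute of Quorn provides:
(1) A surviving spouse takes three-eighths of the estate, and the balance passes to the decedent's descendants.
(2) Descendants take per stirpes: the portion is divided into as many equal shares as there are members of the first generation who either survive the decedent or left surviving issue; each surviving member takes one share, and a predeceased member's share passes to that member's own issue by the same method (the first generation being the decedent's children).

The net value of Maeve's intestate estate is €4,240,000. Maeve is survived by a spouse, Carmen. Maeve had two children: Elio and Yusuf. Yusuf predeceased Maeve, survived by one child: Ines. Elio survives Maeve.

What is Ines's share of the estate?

Carmen takes three-eighths of €4,240,000 = €1,590,000. The remaining €2,650,000 passes to the descendants.
The descendants' portion (€2,650,000) is divided into 2 shares of €1,325,000: Elio takes €1,325,000; Yusuf's €1,325,000 share passes to Yusuf's issue.
Yusuf's share (€1,325,000) passes entirely to Ines.

Ines receives €1,325,000.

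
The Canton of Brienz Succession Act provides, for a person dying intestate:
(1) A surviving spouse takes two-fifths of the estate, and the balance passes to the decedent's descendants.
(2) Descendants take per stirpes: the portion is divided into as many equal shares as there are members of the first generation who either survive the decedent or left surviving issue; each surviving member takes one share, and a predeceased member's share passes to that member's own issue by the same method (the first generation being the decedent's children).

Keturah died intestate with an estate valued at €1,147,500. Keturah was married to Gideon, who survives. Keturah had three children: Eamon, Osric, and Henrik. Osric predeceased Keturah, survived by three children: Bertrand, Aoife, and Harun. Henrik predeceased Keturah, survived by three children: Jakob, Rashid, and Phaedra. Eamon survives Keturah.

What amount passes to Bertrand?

Bertrand receives €76,500.

Gideon takes two-fifths of €1,147,500 = €459,000. The remaining €688,500 passes to the descendants.
The descendants' portion (€688,500) is divided into 3 shares of €229,500: Eamon takes €229,500; Osric's €229,500 share passes to Osric's issue; Henrik's €229,500 share passes to Henrik's issue.
Osric's share (€229,500) is divided into 3 shares of €76,500: Bertrand, Aoife, and Harun each take €76,500.
Henrik's share (€229,500) is divided into 3 shares of €76,500: Jakob, Rashid, and Phaedra each take €76,500.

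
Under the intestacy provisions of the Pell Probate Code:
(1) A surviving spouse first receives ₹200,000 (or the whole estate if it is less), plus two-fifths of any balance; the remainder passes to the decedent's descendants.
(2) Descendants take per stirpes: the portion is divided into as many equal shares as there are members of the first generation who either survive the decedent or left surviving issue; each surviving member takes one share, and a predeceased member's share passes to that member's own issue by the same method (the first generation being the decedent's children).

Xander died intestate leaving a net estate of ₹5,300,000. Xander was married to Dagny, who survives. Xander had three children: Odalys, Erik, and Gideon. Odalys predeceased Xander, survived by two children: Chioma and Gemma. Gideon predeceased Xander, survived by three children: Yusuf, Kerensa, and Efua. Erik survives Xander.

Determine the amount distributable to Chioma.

Chioma receives ₹510,000.

Dagny first takes ₹200,000, leaving a balance of ₹5,100,000. Dagny then takes two-fifths of the balance (₹2,040,000), for a total of ₹2,240,000. The remaining ₹3,060,000 passes to the descendants.
The descendants' portion (₹3,060,000) is divided into 3 shares of ₹1,020,000: Erik takes ₹1,020,000; Odalys's ₹1,020,000 share passes to Odalys's issue; Gideon's ₹1,020,000 share passes to Gideon's issue.
Odalys's share (₹1,020,000) is divided into 2 shares of ₹510,000: Chioma and Gemma each take ₹510,000.
Gideon's share (₹1,020,000) is divided into 3 shares of ₹340,000: Yusuf, Kerensa, and Efua each take ₹340,000.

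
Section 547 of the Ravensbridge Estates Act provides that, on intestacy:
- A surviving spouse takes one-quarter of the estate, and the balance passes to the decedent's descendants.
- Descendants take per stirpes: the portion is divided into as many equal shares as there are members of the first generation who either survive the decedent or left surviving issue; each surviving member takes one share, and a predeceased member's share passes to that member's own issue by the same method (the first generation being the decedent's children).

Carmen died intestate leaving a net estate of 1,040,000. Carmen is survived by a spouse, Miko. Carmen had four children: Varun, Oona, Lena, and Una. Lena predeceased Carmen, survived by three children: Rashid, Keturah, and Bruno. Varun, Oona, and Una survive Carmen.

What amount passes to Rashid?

Miko takes one-quarter of 1,040,000 = 260,000. The remaining 780,000 passes to the descendants.
The descendants' portion (780,000) is divided into 4 shares of 195,000: Varun, Oona, and Una each take 195,000; Lena's 195,000 share passes to Lena's issue.
Lena's share (195,000) is divided into 3 shares of 65,000: Rashid, Keturah, and Bruno each take 65,000.

Rashid receives 65,000.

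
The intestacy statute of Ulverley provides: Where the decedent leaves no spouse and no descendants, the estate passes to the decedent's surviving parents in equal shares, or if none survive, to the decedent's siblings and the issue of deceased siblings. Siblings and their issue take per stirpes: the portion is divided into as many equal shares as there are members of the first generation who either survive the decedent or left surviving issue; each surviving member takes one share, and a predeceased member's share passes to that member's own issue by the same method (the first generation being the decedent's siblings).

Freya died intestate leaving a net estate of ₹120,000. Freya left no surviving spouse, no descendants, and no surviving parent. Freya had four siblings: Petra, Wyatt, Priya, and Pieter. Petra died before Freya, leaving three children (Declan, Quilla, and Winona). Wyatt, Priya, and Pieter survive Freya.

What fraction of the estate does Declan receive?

The entire ₹120,000 passes to the siblings and their issue.
That amount (₹120,000) is divided into 4 shares of ₹30,000: Wyatt, Priya, and Pieter each take ₹30,000; Petra's ₹30,000 share passes to Petra's issue.
Petra's share (₹30,000) is divided into 3 shares of ₹10,000: Declan, Quilla, and Winona each take ₹10,000.

Declan receives 1/12 of the estate.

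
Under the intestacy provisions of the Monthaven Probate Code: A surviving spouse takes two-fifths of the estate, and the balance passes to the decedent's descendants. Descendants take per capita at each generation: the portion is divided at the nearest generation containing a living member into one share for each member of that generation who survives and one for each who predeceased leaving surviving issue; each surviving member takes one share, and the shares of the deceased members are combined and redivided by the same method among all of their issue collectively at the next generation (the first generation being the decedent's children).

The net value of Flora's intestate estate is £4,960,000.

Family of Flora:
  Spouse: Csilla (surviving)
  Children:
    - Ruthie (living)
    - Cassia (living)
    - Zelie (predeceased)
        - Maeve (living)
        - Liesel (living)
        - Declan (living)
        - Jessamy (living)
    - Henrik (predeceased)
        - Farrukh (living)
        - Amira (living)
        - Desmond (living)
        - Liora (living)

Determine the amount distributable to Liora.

Liora receives £186,000.

Csilla takes two-fifths of £4,960,000 = £1,984,000. The remaining £2,976,000 passes to the descendants.
The descendants' portion (£2,976,000) is divided at the children's generation into 4 shares of £744,000. Ruthie and Cassia each take £744,000. The 2 shares of the deceased (Zelie and Henrik) are combined into a pool of £1,488,000.
That pool (£1,488,000) is divided at the grandchildren's generation equally among Maeve, Liesel, Declan, Jessamy, Farrukh, Amira, Desmond, and Liora: £186,000 each.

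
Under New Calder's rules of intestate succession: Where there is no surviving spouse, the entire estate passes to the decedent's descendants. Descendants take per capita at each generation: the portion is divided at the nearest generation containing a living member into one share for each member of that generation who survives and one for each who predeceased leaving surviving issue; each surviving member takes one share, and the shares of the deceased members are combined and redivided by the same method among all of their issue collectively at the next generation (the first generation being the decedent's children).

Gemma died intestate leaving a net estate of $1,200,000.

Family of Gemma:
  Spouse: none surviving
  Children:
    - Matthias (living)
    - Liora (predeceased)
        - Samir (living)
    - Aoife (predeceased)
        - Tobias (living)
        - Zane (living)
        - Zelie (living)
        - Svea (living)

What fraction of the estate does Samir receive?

The entire $1,200,000 passes to the descendants.
That amount ($1,200,000) is divided at the children's generation into 3 shares of $400,000. Matthias takes $400,000. The 2 shares of the deceased (Liora and Aoife) are combined into a pool of $800,000.
That pool ($800,000) is divided at the grandchildren's generation equally among Samir, Tobias, Zane, Zelie, and Svea: $160,000 each.

Samir receives 2/15 of the estate.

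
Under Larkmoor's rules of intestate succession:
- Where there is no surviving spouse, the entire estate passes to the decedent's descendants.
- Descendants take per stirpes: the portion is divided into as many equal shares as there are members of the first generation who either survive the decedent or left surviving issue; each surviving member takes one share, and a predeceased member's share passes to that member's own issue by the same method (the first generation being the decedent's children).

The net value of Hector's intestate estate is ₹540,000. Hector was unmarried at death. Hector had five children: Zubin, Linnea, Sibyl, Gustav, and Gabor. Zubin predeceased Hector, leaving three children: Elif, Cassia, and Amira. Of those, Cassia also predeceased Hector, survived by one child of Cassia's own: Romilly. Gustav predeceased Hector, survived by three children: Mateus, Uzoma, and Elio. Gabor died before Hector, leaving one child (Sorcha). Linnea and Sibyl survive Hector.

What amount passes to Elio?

The entire ₹540,000 passes to the descendants.
That amount (₹540,000) is divided into 5 shares of ₹108,000: Linnea and Sibyl each take ₹108,000; Zubin's ₹108,000 share passes to Zubin's issue; Gustav's ₹108,000 share passes to Gustav's issue; Gabor's ₹108,000 share passes to Gabor's issue.
Zubin's share (₹108,000) is divided into 3 shares of ₹36,000: Elif and Amira each take ₹36,000; Cassia's ₹36,000 share passes to Cassia's issue.
Cassia's share (₹36,000) passes entirely to Romilly.
Gustav's share (₹108,000) is divided into 3 shares of ₹36,000: Mateus, Uzoma, and Elio each take ₹36,000.
Gabor's share (₹108,000) passes entirely to Sorcha.

Elio receives ₹36,000.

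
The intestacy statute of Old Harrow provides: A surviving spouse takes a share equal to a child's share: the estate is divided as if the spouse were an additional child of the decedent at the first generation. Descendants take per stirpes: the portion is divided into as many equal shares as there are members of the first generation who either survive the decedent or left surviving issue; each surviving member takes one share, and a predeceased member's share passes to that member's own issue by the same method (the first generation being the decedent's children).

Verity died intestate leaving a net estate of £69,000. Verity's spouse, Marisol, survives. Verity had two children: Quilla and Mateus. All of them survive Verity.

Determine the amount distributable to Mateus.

The spouse counts as an additional share at the children's level, so there are 3 primary shares of £23,000. Marisol takes one such share (£23,000).
The children's combined portion (£46,000) is divided into 2 shares of £23,000: Quilla and Mateus each take £23,000.

Mateus receives £23,000.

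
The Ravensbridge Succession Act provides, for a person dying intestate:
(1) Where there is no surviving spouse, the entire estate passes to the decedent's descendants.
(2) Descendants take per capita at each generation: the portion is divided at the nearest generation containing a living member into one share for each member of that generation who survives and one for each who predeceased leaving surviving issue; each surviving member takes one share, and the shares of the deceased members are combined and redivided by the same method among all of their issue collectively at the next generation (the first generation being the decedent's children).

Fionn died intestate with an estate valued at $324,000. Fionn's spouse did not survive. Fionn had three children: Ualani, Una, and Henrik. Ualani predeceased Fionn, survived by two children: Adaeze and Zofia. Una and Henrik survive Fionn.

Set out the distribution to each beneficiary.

Adaeze: $54,000; Zofia: $54,000; Una: $108,000; Henrik: $108,000

The entire $324,000 passes to the descendants.
That amount ($324,000) is divided at the children's generation into 3 shares of $108,000. Una and Henrik each take $108,000. The remaining share for the deceased Ualani ($108,000) is carried to the next generation.
That pool ($108,000) is divided at the grandchildren's generation equally among Adaeze and Zofia: $54,000 each.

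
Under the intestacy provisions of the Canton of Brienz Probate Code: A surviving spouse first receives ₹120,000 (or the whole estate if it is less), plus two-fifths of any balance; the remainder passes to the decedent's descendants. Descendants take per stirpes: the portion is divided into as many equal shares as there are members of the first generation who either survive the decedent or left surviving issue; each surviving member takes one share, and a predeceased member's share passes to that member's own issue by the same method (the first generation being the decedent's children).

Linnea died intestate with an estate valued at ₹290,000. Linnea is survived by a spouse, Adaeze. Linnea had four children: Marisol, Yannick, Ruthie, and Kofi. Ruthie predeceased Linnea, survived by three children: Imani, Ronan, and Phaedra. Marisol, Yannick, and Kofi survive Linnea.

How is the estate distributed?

Adaeze: ₹188,000; Marisol: ₹25,500; Yannick: ₹25,500; Imani: ₹8,500; Ronan: ₹8,500; Phaedra: ₹8,500; Kofi: ₹25,500

Adaeze first takes ₹120,000, leaving a balance of ₹170,000. Adaeze then takes two-fifths of the balance (₹68,000), for a total of ₹188,000. The remaining ₹102,000 passes to the descendants.
The descendants' portion (₹102,000) is divided into 4 shares of ₹25,500: Marisol, Yannick, and Kofi each take ₹25,500; Ruthie's ₹25,500 share passes to Ruthie's issue.
Ruthie's share (₹25,500) is divided into 3 shares of ₹8,500: Imani, Ronan, and Phaedra each take ₹8,500.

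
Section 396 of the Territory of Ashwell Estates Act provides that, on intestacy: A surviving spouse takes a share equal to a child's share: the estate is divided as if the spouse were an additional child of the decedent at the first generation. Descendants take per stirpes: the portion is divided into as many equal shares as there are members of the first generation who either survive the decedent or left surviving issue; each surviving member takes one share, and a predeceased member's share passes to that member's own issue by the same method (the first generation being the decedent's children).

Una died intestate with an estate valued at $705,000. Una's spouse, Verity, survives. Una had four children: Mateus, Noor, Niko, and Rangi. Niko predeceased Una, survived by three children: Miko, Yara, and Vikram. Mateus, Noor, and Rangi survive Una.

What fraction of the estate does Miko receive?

Miko receives 1/15 of the estate.

The spouse counts as an additional share at the children's level, so there are 5 primary shares of $141,000. Verity takes one such share ($141,000).
The children's combined portion ($564,000) is divided into 4 shares of $141,000: Mateus, Noor, and Rangi each take $141,000; Niko's $141,000 share passes to Niko's issue.
Niko's share ($141,000) is divided into 3 shares of $47,000: Miko, Yara, and Vikram each take $47,000.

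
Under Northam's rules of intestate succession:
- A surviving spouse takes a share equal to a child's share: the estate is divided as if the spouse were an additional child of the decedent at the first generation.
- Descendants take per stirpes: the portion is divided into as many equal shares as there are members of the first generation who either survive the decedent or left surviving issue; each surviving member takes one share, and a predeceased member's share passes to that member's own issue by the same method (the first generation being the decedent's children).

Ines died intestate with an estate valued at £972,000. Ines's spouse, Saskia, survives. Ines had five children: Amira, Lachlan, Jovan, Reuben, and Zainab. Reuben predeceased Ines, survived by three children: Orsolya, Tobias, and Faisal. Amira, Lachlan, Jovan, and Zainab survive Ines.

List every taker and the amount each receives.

The spouse counts as an additional share at the children's level, so there are 6 primary shares of £162,000. Saskia takes one such share (£162,000).
The children's combined portion (£810,000) is divided into 5 shares of £162,000: Amira, Lachlan, Jovan, and Zainab each take £162,000; Reuben's £162,000 share passes to Reuben's issue.
Reuben's share (£162,000) is divided into 3 shares of £54,000: Orsolya, Tobias, and Faisal each take £54,000.

Saskia: £162,000; Amira: £162,000; Lachlan: £162,000; Jovan: £162,000; Orsolya: £54,000; Tobias: £54,000; Faisal: £54,000; Zainab: £162,000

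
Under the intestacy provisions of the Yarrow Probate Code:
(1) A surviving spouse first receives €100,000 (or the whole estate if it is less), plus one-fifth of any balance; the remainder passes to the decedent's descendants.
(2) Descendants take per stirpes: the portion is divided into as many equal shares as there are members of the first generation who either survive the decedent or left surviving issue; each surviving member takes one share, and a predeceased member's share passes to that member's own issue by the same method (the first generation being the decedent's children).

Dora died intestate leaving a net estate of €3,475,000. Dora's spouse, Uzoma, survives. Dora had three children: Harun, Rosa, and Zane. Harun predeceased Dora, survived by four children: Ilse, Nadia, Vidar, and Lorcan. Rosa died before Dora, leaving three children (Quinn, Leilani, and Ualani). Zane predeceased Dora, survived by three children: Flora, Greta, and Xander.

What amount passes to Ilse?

Uzoma first takes €100,000, leaving a balance of €3,375,000. Uzoma then takes one-fifth of the balance (€675,000), for a total of €775,000. The remaining €2,700,000 passes to the descendants.
The descendants' portion (€2,700,000) is divided into 3 shares of €900,000: Harun's €900,000 share passes to Harun's issue; Rosa's €900,000 share passes to Rosa's issue; Zane's €900,000 share passes to Zane's issue.
Harun's share (€900,000) is divided into 4 shares of €225,000: Ilse, Nadia, Vidar, and Lorcan each take €225,000.
Rosa's share (€900,000) is divided into 3 shares of €300,000: Quinn, Leilani, and Ualani each take €300,000.
Zane's share (€900,000) is divided into 3 shares of €300,000: Flora, Greta, and Xander each take €300,000.

Ilse receives €225,000.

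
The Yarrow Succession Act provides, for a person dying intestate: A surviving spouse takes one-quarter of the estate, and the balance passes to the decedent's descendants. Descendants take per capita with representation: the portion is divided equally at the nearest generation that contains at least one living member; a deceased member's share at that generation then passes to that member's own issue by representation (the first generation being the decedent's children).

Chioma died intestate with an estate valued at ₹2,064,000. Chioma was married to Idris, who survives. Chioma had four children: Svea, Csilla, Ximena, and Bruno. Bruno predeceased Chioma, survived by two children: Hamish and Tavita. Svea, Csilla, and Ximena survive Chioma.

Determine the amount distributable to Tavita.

Tavita receives ₹193,500.

Idris takes one-quarter of ₹2,064,000 = ₹516,000. The remaining ₹1,548,000 passes to the descendants.
The descendants' portion (₹1,548,000) is divided into 4 shares of ₹387,000: Svea, Csilla, and Ximena each take ₹387,000; Bruno's ₹387,000 share passes to Bruno's issue.
Bruno's share (₹387,000) is divided into 2 shares of ₹193,500: Hamish and Tavita each take ₹193,500.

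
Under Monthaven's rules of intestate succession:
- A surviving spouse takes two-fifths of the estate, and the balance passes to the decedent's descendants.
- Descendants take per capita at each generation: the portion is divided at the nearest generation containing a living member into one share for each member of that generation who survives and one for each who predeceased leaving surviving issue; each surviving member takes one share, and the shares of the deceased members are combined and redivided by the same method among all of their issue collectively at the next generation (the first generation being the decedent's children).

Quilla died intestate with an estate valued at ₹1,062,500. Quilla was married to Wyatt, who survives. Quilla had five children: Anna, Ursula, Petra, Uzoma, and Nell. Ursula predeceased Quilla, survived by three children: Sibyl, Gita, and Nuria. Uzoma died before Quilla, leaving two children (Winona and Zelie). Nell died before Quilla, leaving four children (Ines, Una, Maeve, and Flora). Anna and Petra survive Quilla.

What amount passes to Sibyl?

Wyatt takes two-fifths of ₹1,062,500 = ₹425,000. The remaining ₹637,500 passes to the descendants.
The descendants' portion (₹637,500) is divided at the children's generation into 5 shares of ₹127,500. Anna and Petra each take ₹127,500. The 3 shares of the deceased (Ursula, Uzoma, and Nell) are combined into a pool of ₹382,500.
That pool (₹382,500) is divided at the grandchildren's generation equally among Sibyl, Gita, Nuria, Winona, Zelie, Ines, Una, Maeve, and Flora: ₹42,500 each.

Sibyl receives ₹42,500.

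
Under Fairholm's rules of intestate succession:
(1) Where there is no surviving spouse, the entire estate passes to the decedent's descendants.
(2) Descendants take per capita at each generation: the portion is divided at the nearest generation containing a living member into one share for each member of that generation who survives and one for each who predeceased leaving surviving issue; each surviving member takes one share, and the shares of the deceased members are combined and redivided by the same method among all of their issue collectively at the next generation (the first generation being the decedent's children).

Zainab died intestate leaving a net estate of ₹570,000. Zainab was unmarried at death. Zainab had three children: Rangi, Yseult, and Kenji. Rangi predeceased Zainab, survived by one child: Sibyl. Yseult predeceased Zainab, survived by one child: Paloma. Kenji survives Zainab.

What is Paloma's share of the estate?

The entire ₹570,000 passes to the descendants.
That amount (₹570,000) is divided at the children's generation into 3 shares of ₹190,000. Kenji takes ₹190,000. The 2 shares of the deceased (Rangi and Yseult) are combined into a pool of ₹380,000.
That pool (₹380,000) is divided at the grandchildren's generation equally among Sibyl and Paloma: ₹190,000 each.

Paloma receives ₹190,000.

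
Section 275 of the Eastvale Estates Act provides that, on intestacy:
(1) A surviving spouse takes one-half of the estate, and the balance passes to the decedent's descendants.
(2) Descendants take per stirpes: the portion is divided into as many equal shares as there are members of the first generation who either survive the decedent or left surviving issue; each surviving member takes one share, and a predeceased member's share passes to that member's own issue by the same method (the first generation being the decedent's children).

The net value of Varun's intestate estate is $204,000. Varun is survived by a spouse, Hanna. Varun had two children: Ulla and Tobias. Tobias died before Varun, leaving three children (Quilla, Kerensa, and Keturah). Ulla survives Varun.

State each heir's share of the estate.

Hanna takes one-half of $204,000 = $102,000. The remaining $102,000 passes to the descendants.
The descendants' portion ($102,000) is divided into 2 shares of $51,000: Ulla takes $51,000; Tobias's $51,000 share passes to Tobias's issue.
Tobias's share ($51,000) is divided into 3 shares of $17,000: Quilla, Kerensa, and Keturah each take $17,000.

Hanna: $102,000; Ulla: $51,000; Quilla: $17,000; Kerensa: $17,000; Keturah: $17,000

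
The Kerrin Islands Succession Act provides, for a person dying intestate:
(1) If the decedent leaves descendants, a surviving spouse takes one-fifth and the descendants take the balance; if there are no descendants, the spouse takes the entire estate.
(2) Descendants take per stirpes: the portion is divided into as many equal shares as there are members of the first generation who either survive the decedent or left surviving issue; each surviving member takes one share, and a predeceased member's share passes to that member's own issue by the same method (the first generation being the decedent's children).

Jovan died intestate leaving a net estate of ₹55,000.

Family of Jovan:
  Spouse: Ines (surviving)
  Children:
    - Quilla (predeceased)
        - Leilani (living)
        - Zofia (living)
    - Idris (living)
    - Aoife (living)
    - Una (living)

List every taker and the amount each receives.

Ines: ₹11,000; Leilani: ₹5,500; Zofia: ₹5,500; Idris: ₹11,000; Aoife: ₹11,000; Una: ₹11,000

Ines takes one-fifth of ₹55,000 = ₹11,000. The remaining ₹44,000 passes to the descendants.
The descendants' portion (₹44,000) is divided into 4 shares of ₹11,000: Idris, Aoife, and Una each take ₹11,000; Quilla's ₹11,000 share passes to Quilla's issue.
Quilla's share (₹11,000) is divided into 2 shares of ₹5,500: Leilani and Zofia each take ₹5,500.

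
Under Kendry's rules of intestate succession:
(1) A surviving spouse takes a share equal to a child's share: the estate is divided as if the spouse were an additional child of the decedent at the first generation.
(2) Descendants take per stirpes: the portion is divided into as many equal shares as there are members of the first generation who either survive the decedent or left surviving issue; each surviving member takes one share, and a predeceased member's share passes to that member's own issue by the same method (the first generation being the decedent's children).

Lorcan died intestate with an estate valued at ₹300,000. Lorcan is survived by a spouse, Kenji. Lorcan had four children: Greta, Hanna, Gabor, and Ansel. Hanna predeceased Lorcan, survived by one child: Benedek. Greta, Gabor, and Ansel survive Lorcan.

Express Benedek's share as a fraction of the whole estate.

The spouse counts as an additional share at the children's level, so there are 5 primary shares of ₹60,000. Kenji takes one such share (₹60,000).
The children's combined portion (₹240,000) is divided into 4 shares of ₹60,000: Greta, Gabor, and Ansel each take ₹60,000; Hanna's ₹60,000 share passes to Hanna's issue.
Hanna's share (₹60,000) passes entirely to Benedek.

Benedek receives 1/5 of the estate.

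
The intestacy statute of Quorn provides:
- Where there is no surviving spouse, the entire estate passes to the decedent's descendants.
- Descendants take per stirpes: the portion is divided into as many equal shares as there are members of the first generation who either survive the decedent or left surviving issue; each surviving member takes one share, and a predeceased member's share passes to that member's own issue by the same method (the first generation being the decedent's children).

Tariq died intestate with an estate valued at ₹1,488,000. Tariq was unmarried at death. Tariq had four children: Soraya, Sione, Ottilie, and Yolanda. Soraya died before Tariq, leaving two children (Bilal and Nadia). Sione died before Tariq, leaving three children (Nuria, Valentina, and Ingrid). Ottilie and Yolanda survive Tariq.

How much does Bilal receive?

The entire ₹1,488,000 passes to the descendants.
That amount (₹1,488,000) is divided into 4 shares of ₹372,000: Ottilie and Yolanda each take ₹372,000; Soraya's ₹372,000 share passes to Soraya's issue; Sione's ₹372,000 share passes to Sione's issue.
Soraya's share (₹372,000) is divided into 2 shares of ₹186,000: Bilal and Nadia each take ₹186,000.
Sione's share (₹372,000) is divided into 3 shares of ₹124,000: Nuria, Valentina, and Ingrid each take ₹124,000.

Bilal receives ₹186,000.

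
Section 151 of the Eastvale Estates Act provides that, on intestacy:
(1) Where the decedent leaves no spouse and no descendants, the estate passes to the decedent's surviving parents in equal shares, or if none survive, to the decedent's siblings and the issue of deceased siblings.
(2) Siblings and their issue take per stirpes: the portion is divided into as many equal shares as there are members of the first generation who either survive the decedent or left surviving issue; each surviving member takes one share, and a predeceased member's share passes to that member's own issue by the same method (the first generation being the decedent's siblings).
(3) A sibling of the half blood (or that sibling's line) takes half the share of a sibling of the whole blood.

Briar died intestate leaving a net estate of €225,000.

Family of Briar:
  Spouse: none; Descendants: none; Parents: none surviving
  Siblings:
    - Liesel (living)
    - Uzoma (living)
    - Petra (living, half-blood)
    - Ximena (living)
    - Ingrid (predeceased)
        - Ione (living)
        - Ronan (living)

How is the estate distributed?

Liesel: €50,000; Uzoma: €50,000; Petra: €25,000; Ximena: €50,000; Ione: €25,000; Ronan: €25,000

The entire €225,000 passes to the siblings and their issue.
Counting each half-blood sibling's line as half a unit, there are 9/2 units in €225,000, so one unit is €50,000. Whole-blood lines (Liesel, Uzoma, Ximena, and Ingrid) take €50,000 each; half-blood lines (Petra) take €25,000 each.
Ingrid's share (€50,000) is divided into 2 shares of €25,000: Ione and Ronan each take €25,000.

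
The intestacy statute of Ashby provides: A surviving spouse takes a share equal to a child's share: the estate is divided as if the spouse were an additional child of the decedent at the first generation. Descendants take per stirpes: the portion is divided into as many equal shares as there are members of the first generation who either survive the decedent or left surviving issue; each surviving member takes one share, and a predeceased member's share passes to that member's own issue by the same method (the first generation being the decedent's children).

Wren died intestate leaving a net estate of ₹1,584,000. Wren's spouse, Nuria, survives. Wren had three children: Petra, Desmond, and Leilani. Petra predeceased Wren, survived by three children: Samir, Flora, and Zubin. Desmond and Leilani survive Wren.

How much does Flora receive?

The spouse counts as an additional share at the children's level, so there are 4 primary shares of ₹396,000. Nuria takes one such share (₹396,000).
The children's combined portion (₹1,188,000) is divided into 3 shares of ₹396,000: Desmond and Leilani each take ₹396,000; Petra's ₹396,000 share passes to Petra's issue.
Petra's share (₹396,000) is divided into 3 shares of ₹132,000: Samir, Flora, and Zubin each take ₹132,000.

Flora receives ₹132,000.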